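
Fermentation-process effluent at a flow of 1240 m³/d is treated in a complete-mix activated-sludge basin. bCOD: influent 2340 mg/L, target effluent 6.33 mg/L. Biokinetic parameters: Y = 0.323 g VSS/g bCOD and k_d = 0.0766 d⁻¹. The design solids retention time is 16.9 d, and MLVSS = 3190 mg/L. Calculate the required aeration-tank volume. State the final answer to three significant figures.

Rearranging the biomass balance for a CMAS with decay, V = Y·Q·ΔS·θ_c / [X·(1+k_d θ_c)] = 0.323 × 1240 × (2340 − 6.33) × 16.9 / [3190 × (1 + 0.0766 × 16.9)] = 1.58×10^7 / 7320 = 2158 m³.

V ≈ 2160 m³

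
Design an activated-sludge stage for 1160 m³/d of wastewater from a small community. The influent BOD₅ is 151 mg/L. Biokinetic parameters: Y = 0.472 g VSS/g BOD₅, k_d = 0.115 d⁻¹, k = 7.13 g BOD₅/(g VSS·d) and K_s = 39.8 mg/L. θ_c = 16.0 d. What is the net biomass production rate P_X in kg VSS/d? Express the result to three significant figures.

P_X ≈ 28.7 kg VSS/d

Effluent substrate depends only on kinetics and SRT: S = K_s(1 + k_d θ_c) / [θ_c(Yk − k_d) − 1] = 39.8 × (1 + 0.115 × 16.0) / [16.0 × (0.472 × 7.13 − 0.115) − 1] = 113.0 / 51.01 = 2.216 mg/L.
Observed yield with endogenous decay: Y_obs = Y / (1 + k_d·θ_c) = 0.472 / (1 + 0.115 × 16.0) = 0.472 / 2.840 = 0.1662 g VSS/g BOD₅.
Substrate removed = Q·(S₀ − S) = 1160 m³/d × (151 − 2.22) g/m³ = 1.73×10^5 g/d = 172.6 kg/d.
So the net sludge growth is P_X = 0.1662 × 172.6 = 28.68 kg VSS/d.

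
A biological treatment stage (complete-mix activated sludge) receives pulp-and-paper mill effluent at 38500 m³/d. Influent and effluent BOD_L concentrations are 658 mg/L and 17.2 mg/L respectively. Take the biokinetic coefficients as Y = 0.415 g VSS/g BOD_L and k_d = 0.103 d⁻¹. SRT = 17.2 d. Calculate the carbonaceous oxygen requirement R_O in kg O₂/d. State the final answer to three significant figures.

Y_obs = Y / (1 + k_d θ_c) = 0.415 / (1 + 0.103 × 17.2) = 0.415 / 2.772 = 0.1497.
Q·(S₀ − S) = 38500 × (658 − 17.2) × 10⁻³ = 24671 kg/d removed.
Biomass synthesised: P_X = Y_obs × 24671 = 3694 kg VSS/d.
R_O = Q·ΔS − 1.42 P_X = 24671 − 5246 = 19425 kg O₂/d.

R_O ≈ 19400 kg O₂/d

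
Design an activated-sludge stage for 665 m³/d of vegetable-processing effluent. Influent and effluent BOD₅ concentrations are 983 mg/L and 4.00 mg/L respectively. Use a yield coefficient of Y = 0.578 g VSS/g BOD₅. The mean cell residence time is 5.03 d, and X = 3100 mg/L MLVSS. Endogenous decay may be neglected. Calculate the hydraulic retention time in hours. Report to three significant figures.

τ ≈ 22.0 h

V·X = Y·Q·ΔS·θ_c gives V = 0.578 × 665 × (983 − 4.00) × 5.03 / 3100 = 610.6 m³.
Hydraulic retention time τ = V/Q = 610.6 / 665 = 0.9182 d = 22.04 h.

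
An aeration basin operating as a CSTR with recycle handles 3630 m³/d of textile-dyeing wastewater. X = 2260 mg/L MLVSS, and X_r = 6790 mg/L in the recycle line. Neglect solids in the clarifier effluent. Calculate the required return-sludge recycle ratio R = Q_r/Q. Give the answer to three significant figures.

Solids balance on the clarifier gives (1+R)X = R·X_r, so R = X/(X_r − X) = 2260 / (6790 − 2260) = 0.4989.

R ≈ 0.499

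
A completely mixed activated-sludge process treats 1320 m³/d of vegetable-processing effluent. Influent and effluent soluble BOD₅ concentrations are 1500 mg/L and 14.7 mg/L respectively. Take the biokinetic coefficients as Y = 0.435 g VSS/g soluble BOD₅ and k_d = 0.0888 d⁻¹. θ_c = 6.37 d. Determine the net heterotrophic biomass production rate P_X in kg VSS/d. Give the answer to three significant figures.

Y_obs = Y / (1 + k_d θ_c) = 0.435 / (1 + 0.0888 × 6.37) = 0.435 / 1.566 = 0.2778.
Q·(S₀ − S) = 1320 × (1500 − 14.7) × 10⁻³ = 1961 kg/d removed.
P_X = Y_obs · Q(S₀ − S) = 0.2778 × 1961 = 544.7 kg VSS/d.

P_X ≈ 545 kg VSS/d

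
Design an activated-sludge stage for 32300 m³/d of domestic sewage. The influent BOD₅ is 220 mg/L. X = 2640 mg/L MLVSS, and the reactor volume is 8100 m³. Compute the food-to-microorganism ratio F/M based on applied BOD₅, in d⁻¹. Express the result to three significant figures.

F/M ≈ 0.332 d⁻¹

F/M = Q·S₀ / (V·X) = 32300 × 220 / (8100 × 2640) = 0.3323 g BOD₅·(g VSS·d)⁻¹.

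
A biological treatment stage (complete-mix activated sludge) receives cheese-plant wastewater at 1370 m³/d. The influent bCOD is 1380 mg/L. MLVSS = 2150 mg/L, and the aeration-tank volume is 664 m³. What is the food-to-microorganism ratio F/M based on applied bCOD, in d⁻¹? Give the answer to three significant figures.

F/M ≈ 1.32 d⁻¹

F/M = Q·S₀ / (V·X) = 1370 × 1380 / (664.0 × 2150) = 1.324 g bCOD·(g VSS·d)⁻¹.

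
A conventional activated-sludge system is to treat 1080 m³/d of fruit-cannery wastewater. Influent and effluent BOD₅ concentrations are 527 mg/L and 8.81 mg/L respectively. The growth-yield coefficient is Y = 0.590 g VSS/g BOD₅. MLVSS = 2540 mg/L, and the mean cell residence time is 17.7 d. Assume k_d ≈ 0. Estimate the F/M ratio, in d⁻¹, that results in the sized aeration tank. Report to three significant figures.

F/M ≈ 0.0974 d⁻¹

Biomass mass balance (decay neglected): V·X = Y·Q·(S₀ − S)·θ_c, so V = 0.590 × 1080 × (527 − 8.81) × 17.7 / 2540 = 2301 m³.
F/M = Q·S₀ / (V·X) = 1080 × 527 / (2301 × 2540) = 0.09739 g BOD₅·(g VSS·d)⁻¹.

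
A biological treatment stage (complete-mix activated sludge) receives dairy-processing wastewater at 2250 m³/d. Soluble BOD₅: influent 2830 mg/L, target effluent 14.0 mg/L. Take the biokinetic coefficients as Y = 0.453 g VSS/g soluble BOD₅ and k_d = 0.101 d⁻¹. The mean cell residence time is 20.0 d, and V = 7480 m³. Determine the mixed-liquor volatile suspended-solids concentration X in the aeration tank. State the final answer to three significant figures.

X ≈ 2540 mg/L

Solving the biomass balance for X: X = Y Q (S₀−S) θ_c / [V (1+k_d θ_c)] = 0.453 × 2250 × (2830 − 14.0) × 20.0 / [7480 × (1 + 0.101 × 20.0)] = 2541 mg/L.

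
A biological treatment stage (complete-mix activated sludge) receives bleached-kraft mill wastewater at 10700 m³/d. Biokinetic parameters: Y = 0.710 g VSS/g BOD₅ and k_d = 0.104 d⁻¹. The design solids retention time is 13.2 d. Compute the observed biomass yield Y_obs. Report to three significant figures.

Y_obs ≈ 0.299 g VSS/g BOD₅

Correct the yield for decay: Y_obs = Y/(1 + k_d θ_c) = 0.710 / (1 + 0.104 × 13.2) = 0.710 / 2.373 = 0.2992.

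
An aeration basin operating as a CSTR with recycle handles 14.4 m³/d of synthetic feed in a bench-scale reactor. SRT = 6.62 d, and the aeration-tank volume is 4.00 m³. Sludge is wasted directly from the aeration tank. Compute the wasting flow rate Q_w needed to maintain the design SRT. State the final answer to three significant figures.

Q_w ≈ 0.604 m³/d

For wasting at MLVSS concentration, Q_w = V/θ_c = 4.000/6.62 = 0.6042 m³/d.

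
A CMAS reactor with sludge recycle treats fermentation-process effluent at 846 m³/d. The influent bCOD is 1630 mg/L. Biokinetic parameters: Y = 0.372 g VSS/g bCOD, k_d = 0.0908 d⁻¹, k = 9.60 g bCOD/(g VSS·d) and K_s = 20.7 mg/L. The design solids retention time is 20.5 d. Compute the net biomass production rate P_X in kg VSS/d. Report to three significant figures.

P_X ≈ 179 kg VSS/d

For a completely mixed reactor with recycle the Lawrence–McCarty relation gives S = K_s·(1 + k_d·θ_c) / [θ_c·(Y·k − k_d) − 1] = 20.7 × (1 + 0.0908 × 20.5) / [20.5 × (0.372 × 9.60 − 0.0908) − 1] = 59.23 / 70.35 = 0.8420 mg/L.
Correct the yield for decay: Y_obs = Y/(1 + k_d θ_c) = 0.372 / (1 + 0.0908 × 20.5) = 0.372 / 2.861 = 0.1300.
ΔS = 1630 − 0.842 = 1629 mg/L, so the substrate removal rate is 846 × 1629/1000 = 1378 kg bCOD/d.
Biomass produced: P_X = Y_obs·Q·ΔS = 0.1300 × 1378 ≈ 179.2 kg VSS/d.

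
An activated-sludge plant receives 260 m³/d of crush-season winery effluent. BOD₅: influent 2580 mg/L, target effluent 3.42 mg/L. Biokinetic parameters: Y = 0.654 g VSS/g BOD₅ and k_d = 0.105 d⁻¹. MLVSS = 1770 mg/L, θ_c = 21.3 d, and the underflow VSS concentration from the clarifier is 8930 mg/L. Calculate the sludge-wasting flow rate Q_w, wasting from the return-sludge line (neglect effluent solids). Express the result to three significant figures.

Q_w ≈ 15.2 m³/d

Steady-state biomass mass balance: V·X·(1 + k_d·θ_c) = Y·Q·(S₀ − S)·θ_c, so V = 0.654 × 260 × (2580 − 3.42) × 21.3 / [1770 × (1 + 0.105 × 21.3)] = 9.33×10^6 / 5729 = 1629 m³.
Wasting from the return line (neglecting effluent solids): Q_w = V·X / (θ_c·X_r) = 1629 × 1770 / (21.3 × 8930) = 15.16 m³/d.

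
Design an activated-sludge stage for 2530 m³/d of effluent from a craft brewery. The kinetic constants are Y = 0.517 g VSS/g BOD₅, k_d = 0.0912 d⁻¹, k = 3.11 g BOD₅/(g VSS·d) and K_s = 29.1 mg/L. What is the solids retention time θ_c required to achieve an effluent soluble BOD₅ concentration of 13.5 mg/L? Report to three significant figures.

θ_c ≈ 2.39 d

At the target effluent, Y k S/(K_s+S) = 0.517×3.11×13.5/42.60 = 0.5095 d⁻¹.
Then 1/θ_c = μ − k_d = 0.5095 − 0.0912 = 0.4183 d⁻¹, giving θ_c = 2.390 d.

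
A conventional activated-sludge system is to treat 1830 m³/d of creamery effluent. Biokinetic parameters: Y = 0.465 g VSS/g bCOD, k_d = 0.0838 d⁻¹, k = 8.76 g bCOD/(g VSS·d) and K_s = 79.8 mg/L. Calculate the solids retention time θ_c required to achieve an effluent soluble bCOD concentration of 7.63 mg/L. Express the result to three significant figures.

Specific growth rate at S = 7.63 mg/L: μ = YkS/(K_s+S) = 0.465·8.76·7.63/(79.8+7.63) = 0.3555 d⁻¹.
1/θ_c = 0.3555 − 0.0838 = 0.2717 d⁻¹, so θ_c = 3.681 d.

θ_c ≈ 3.68 d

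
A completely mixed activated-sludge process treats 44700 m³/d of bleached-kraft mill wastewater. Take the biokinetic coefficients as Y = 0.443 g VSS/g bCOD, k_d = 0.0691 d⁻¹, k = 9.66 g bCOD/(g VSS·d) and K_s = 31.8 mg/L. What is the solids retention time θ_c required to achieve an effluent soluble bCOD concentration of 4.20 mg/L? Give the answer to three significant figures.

θ_c ≈ 2.32 d

From 1/θ_c = Y·k·S/(K_s + S) − k_d: Y·k·S/(K_s+S) = 0.443 × 9.66 × 4.20 / (31.8 + 4.20) = 0.4993 d⁻¹.
Then 1/θ_c = μ − k_d = 0.4993 − 0.0691 = 0.4302 d⁻¹, giving θ_c = 2.325 d.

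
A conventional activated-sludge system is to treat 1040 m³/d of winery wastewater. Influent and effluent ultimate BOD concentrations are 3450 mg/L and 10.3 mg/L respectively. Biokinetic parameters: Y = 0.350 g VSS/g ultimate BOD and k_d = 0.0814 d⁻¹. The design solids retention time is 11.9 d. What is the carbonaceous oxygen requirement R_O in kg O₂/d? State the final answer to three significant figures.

R_O ≈ 2670 kg O₂/d

Y_obs = Y / (1 + k_d θ_c) = 0.350 / (1 + 0.0814 × 11.9) = 0.350 / 1.969 = 0.1778.
Mass of ultimate BOD removed per day: Q(S₀ − S) = 1040 × 3440 g/m³ = 3577 kg/d.
P_X = Y_obs·Q·(S₀ − S) = 0.1778 × 3577 = 636.0 kg VSS/d.
R_O = Q·(S₀ − S) − 1.42·P_X = 3577 − 1.42 × 636.0 = 2674 kg O₂/d.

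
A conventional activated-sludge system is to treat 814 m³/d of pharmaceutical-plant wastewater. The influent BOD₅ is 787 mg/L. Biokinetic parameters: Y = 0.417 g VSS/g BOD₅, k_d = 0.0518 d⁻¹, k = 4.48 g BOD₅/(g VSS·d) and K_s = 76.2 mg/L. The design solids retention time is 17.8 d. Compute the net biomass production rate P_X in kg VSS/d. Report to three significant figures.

P_X ≈ 138 kg VSS/d

Effluent substrate depends only on kinetics and SRT: S = K_s(1 + k_d θ_c) / [θ_c(Yk − k_d) − 1] = 76.2 × (1 + 0.0518 × 17.8) / [17.8 × (0.417 × 4.48 − 0.0518) − 1] = 146.5 / 31.33 = 4.675 mg/L.
Y_obs = Y / (1 + k_d θ_c) = 0.417 / (1 + 0.0518 × 17.8) = 0.417 / 1.922 = 0.2170.
Mass of BOD₅ removed per day: Q(S₀ − S) = 814 × 782.3 g/m³ = 636.8 kg/d.
So the net sludge growth is P_X = 0.2170 × 636.8 = 138.2 kg VSS/d.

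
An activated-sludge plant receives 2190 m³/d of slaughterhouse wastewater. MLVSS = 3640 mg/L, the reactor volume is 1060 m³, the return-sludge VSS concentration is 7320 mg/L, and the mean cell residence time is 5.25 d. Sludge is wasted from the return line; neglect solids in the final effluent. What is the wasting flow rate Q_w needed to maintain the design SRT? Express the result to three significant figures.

Q_w = (V·X)/(θ_c X_r) = 1060 × 3640 / (5.25 × 7320) = 100.4 m³/d.

Q_w ≈ 100 m³/d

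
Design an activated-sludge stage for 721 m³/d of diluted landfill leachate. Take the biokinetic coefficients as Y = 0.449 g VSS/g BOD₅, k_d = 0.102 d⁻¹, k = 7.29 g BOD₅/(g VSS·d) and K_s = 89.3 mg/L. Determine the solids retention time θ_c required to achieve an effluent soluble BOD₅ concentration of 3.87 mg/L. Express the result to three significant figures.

Specific growth rate at S = 3.87 mg/L: μ = YkS/(K_s+S) = 0.449·7.29·3.87/(89.3+3.87) = 0.1360 d⁻¹.
1/θ_c = 0.1360 − 0.102 = 0.03396 d⁻¹, so θ_c = 29.45 d.

θ_c ≈ 29.4 d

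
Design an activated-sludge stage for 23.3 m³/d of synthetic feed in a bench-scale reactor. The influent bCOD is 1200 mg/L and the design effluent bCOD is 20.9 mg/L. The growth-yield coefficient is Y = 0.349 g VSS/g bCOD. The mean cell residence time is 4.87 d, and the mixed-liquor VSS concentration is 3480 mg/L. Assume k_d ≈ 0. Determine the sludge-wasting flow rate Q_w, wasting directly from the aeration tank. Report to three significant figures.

With k_d = 0 the design equation reduces to V = Y Q (S₀−S) θ_c / X = 0.349 × 23.3 × (1200 − 20.9) × 4.87 / 3480 = 13.42 m³.
Wasting from the aeration tank: Q_w = V / θ_c = 13.42 / 4.87 = 2.755 m³/d.

Q_w ≈ 2.76 m³/d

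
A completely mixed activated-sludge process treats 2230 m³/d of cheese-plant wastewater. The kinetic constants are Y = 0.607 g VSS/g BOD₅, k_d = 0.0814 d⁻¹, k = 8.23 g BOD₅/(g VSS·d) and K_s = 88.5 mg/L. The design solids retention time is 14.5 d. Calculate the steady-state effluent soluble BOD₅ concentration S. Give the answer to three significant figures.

S ≈ 2.75 mg/L

From the Monod/SRT balance for a CMAS, S = K_s·(1+k_d θ_c)/[θ_c·(Y k − k_d) − 1] = 88.5 × (1 + 0.0814 × 14.5) / [14.5 × (0.607 × 8.23 − 0.0814) − 1] = 193.0 / 70.26 = 2.746 mg/L.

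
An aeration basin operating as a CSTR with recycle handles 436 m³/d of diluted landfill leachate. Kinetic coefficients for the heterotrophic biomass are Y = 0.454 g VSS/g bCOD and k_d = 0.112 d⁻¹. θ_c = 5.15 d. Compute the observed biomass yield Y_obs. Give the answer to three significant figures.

Y_obs ≈ 0.288 g VSS/g bCOD

Y_obs = Y / (1 + k_d θ_c) = 0.454 / (1 + 0.112 × 5.15) = 0.454 / 1.577 = 0.2879.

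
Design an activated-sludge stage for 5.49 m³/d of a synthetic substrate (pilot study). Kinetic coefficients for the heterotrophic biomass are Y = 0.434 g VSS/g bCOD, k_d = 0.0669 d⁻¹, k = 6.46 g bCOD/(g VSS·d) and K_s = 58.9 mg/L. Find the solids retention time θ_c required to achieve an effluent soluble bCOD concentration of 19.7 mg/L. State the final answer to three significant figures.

θ_c ≈ 1.57 d

From 1/θ_c = Y·k·S/(K_s + S) − k_d: Y·k·S/(K_s+S) = 0.434 × 6.46 × 19.7 / (58.9 + 19.7) = 0.7027 d⁻¹.
1/θ_c = 0.7027 − 0.0669 = 0.6358 d⁻¹, so θ_c = 1.573 d.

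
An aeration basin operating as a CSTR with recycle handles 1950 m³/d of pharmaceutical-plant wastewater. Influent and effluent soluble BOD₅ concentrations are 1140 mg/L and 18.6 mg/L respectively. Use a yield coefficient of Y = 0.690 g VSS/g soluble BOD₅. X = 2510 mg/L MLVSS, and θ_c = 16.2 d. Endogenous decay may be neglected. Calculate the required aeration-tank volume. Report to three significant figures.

V ≈ 9740 m³

Biomass mass balance (decay neglected): V·X = Y·Q·(S₀ − S)·θ_c, so V = 0.690 × 1950 × (1140 − 18.6) × 16.2 / 2510 = 9738 m³.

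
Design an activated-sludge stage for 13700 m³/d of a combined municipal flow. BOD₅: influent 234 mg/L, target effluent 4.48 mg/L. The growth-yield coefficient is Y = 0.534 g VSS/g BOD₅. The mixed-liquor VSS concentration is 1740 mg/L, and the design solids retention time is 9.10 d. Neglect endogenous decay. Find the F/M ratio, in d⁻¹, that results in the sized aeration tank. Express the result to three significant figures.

F/M ≈ 0.210 d⁻¹

Biomass mass balance (decay neglected): V·X = Y·Q·(S₀ − S)·θ_c, so V = 0.534 × 13700 × (234 − 4.48) × 9.10 / 1740 = 8782 m³.
Food-to-microorganism ratio F/M = Q S₀ / (V X) = 13700 × 234 / (8782 × 1740) = 0.2098 d⁻¹.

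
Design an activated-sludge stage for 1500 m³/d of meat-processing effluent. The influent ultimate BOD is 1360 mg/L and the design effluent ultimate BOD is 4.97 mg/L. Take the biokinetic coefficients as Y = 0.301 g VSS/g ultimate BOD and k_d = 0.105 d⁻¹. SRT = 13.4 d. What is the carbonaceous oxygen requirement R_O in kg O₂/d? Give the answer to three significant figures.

R_O ≈ 1670 kg O₂/d

The observed yield is Y_obs = Y/(1 + k_d·θ_c) = 0.301 / (1 + 0.105 × 13.4) = 0.301 / 2.407 = 0.1251 g VSS per g ultimate BOD removed.
ΔS = 1360 − 4.97 = 1355 mg/L, so the substrate removal rate is 1500 × 1355/1000 = 2033 kg ultimate BOD/d.
Biomass synthesised: P_X = Y_obs × 2033 = 254.2 kg VSS/d.
R_O = Q·ΔS − 1.42 P_X = 2033 − 360.9 = 1672 kg O₂/d.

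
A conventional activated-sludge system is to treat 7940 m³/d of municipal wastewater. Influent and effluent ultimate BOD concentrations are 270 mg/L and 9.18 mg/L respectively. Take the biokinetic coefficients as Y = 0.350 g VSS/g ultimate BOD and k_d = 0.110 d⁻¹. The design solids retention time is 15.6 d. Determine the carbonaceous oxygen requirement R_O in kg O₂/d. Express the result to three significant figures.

Observed yield with endogenous decay: Y_obs = Y / (1 + k_d·θ_c) = 0.350 / (1 + 0.110 × 15.6) = 0.350 / 2.716 = 0.1289 g VSS/g ultimate BOD.
ΔS = 270 − 9.18 = 260.8 mg/L, so the substrate removal rate is 7940 × 260.8/1000 = 2071 kg ultimate BOD/d.
Biomass synthesised: P_X = Y_obs × 2071 = 266.9 kg VSS/d.
Carbonaceous O₂ demand = substrate oxidised − cell-mass equivalent = 2071 − 1.42 × 266.9 = 1692 kg O₂/d.

R_O ≈ 1690 kg O₂/d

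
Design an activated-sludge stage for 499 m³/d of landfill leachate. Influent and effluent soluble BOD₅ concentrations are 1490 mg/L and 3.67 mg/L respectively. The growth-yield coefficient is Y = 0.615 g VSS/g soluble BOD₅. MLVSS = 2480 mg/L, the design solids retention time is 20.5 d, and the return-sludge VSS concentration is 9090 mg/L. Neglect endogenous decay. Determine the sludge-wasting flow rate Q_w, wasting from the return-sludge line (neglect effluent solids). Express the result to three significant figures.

Biomass mass balance (decay neglected): V·X = Y·Q·(S₀ − S)·θ_c, so V = 0.615 × 499 × (1490 − 3.67) × 20.5 / 2480 = 3770 m³.
Q_w = (V·X)/(θ_c X_r) = 3770 × 2480 / (20.5 × 9090) = 50.18 m³/d.

Q_w ≈ 50.2 m³/d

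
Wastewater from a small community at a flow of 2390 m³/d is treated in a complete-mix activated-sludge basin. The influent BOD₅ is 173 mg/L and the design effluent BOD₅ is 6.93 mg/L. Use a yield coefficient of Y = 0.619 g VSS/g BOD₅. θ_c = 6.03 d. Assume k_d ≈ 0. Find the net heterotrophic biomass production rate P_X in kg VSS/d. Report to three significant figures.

P_X ≈ 246 kg VSS/d

No decay correction is needed, so Y_obs = Y = 0.619.
Mass of BOD₅ removed per day: Q(S₀ − S) = 2390 × 166.1 g/m³ = 396.9 kg/d.
Net biomass production P_X = Y_obs × Q·(S₀ − S) = 0.6190 × 396.9 = 245.7 kg VSS/d.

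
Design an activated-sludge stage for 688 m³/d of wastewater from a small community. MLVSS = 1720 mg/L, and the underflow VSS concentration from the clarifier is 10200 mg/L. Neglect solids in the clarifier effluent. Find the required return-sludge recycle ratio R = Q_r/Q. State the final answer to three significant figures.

R = Q_r/Q = X/(X_r − X) = 1720 / (10200 − 1720) = 0.2028.

R ≈ 0.203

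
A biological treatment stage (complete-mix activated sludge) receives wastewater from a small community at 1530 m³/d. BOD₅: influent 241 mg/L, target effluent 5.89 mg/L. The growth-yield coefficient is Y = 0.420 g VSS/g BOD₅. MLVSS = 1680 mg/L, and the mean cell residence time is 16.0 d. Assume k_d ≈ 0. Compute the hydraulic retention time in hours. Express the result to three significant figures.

τ ≈ 22.6 h

V·X = Y·Q·ΔS·θ_c gives V = 0.420 × 1530 × (241 − 5.89) × 16.0 / 1680 = 1439 m³.
τ = V/Q = 1439/1530 = 0.9404 d, or 22.57 h.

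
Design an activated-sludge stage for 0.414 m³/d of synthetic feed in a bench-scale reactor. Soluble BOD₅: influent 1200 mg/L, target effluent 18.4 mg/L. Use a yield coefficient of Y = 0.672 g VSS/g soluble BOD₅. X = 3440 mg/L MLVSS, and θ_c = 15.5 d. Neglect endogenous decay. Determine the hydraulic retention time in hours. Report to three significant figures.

τ ≈ 85.9 h

V·X = Y·Q·ΔS·θ_c gives V = 0.672 × 0.414 × (1200 − 18.4) × 15.5 / 3440 = 1.481 m³.
τ = V/Q = 1.481/0.414 = 3.578 d, or 85.87 h.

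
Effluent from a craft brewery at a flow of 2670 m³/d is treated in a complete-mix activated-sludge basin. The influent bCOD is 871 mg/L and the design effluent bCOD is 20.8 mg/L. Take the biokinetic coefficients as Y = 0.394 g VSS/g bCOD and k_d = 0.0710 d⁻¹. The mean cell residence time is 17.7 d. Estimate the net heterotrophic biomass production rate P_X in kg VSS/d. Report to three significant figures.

The observed yield is Y_obs = Y/(1 + k_d·θ_c) = 0.394 / (1 + 0.0710 × 17.7) = 0.394 / 2.257 = 0.1746 g VSS per g bCOD removed.
ΔS = 871 − 20.8 = 850.2 mg/L, so the substrate removal rate is 2670 × 850.2/1000 = 2270 kg bCOD/d.
P_X = Y_obs · Q(S₀ − S) = 0.1746 × 2270 = 396.3 kg VSS/d.

P_X ≈ 396 kg VSS/d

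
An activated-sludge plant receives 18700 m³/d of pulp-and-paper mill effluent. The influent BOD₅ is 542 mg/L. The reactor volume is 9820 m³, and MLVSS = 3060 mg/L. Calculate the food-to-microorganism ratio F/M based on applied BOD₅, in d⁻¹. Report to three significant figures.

F/M ≈ 0.337 d⁻¹

F/M = applied load / biomass = Q·S₀/(V·X) = 18700 × 542 / (9820 × 3060) = 0.3373 d⁻¹.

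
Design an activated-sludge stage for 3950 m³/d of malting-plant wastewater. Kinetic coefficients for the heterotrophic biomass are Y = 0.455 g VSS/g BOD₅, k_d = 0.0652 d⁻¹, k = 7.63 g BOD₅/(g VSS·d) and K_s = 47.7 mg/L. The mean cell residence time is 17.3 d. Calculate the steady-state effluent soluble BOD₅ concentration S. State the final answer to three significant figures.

Effluent substrate depends only on kinetics and SRT: S = K_s(1 + k_d θ_c) / [θ_c(Yk − k_d) − 1] = 47.7 × (1 + 0.0652 × 17.3) / [17.3 × (0.455 × 7.63 − 0.0652) − 1] = 101.5 / 57.93 = 1.752 mg/L.

S ≈ 1.75 mg/L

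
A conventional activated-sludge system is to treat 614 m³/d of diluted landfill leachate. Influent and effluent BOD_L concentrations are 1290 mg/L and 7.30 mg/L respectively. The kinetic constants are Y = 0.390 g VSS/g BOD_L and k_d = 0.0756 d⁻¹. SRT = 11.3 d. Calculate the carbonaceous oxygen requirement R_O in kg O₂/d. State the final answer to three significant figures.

Correct the yield for decay: Y_obs = Y/(1 + k_d θ_c) = 0.390 / (1 + 0.0756 × 11.3) = 0.390 / 1.854 = 0.2103.
ΔS = 1290 − 7.30 = 1283 mg/L, so the substrate removal rate is 614 × 1283/1000 = 787.6 kg BOD_L/d.
Net sludge production P_X = 0.2103 × 787.6 = 165.6 kg VSS/d.
Carbonaceous O₂ demand = substrate oxidised − cell-mass equivalent = 787.6 − 1.42 × 165.6 = 552.4 kg O₂/d.

R_O ≈ 552 kg O₂/d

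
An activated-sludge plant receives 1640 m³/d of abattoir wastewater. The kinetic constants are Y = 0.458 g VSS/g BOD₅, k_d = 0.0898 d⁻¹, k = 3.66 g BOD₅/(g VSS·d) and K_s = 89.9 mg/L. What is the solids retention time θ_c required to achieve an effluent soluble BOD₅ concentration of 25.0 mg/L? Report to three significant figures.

Specific growth rate at S = 25.0 mg/L: μ = YkS/(K_s+S) = 0.458·3.66·25.0/(89.9+25.0) = 0.3647 d⁻¹.
1/θ_c = 0.3647 − 0.0898 = 0.2749 d⁻¹, so θ_c = 3.637 d.

θ_c ≈ 3.64 d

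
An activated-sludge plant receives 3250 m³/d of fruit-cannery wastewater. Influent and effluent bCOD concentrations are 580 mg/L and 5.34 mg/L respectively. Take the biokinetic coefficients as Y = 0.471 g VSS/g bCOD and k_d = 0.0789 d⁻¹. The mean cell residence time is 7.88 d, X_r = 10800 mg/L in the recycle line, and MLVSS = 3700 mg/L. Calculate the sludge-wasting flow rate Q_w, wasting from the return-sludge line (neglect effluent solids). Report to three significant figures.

Rearranging the biomass balance for a CMAS with decay, V = Y·Q·ΔS·θ_c / [X·(1+k_d θ_c)] = 0.471 × 3250 × (580 − 5.34) × 7.88 / [3700 × (1 + 0.0789 × 7.88)] = 6.93×10^6 / 6000 = 1155 m³.
Q_w = (V·X)/(θ_c X_r) = 1155 × 3700 / (7.88 × 10800) = 50.22 m³/d.

Q_w ≈ 50.2 m³/d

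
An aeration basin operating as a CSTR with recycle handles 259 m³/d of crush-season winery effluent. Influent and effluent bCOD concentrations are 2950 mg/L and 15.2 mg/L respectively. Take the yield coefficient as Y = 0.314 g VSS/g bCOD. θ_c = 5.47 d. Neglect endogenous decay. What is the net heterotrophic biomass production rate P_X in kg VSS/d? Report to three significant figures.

Since k_d ≈ 0, Y_obs = Y = 0.314 g VSS/g bCOD.
ΔS = 2950 − 15.2 = 2935 mg/L, so the substrate removal rate is 259 × 2935/1000 = 760.1 kg bCOD/d.
Net biomass production P_X = Y_obs × Q·(S₀ − S) = 0.3140 × 760.1 = 238.7 kg VSS/d.

P_X ≈ 239 kg VSS/d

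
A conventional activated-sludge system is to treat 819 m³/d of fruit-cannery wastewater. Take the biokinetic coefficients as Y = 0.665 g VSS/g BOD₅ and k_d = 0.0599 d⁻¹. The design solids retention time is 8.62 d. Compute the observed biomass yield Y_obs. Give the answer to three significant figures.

The observed yield is Y_obs = Y/(1 + k_d·θ_c) = 0.665 / (1 + 0.0599 × 8.62) = 0.665 / 1.516 = 0.4386 g VSS per g BOD₅ removed.

Y_obs ≈ 0.439 g VSS/g BOD₅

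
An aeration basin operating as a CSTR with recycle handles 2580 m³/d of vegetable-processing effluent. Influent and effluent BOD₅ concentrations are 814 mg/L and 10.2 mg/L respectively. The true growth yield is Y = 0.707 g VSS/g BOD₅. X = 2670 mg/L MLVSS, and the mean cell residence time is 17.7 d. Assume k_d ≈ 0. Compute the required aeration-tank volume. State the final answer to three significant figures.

Biomass mass balance (decay neglected): V·X = Y·Q·(S₀ − S)·θ_c, so V = 0.707 × 2580 × (814 − 10.2) × 17.7 / 2670 = 9720 m³.

V ≈ 9720 m³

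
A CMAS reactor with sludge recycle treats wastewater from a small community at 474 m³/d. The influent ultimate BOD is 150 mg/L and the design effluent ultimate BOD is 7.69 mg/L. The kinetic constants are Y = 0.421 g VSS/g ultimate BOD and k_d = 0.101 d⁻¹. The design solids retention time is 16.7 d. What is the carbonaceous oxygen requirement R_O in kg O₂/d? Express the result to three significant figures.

R_O ≈ 52.4 kg O₂/d

Correct the yield for decay: Y_obs = Y/(1 + k_d θ_c) = 0.421 / (1 + 0.101 × 16.7) = 0.421 / 2.687 = 0.1567.
ΔS = 150 − 7.69 = 142.3 mg/L, so the substrate removal rate is 474 × 142.3/1000 = 67.45 kg ultimate BOD/d.
Biomass synthesised: P_X = Y_obs × 67.45 = 10.57 kg VSS/d.
R_O = Q·ΔS − 1.42 P_X = 67.45 − 15.01 = 52.45 kg O₂/d.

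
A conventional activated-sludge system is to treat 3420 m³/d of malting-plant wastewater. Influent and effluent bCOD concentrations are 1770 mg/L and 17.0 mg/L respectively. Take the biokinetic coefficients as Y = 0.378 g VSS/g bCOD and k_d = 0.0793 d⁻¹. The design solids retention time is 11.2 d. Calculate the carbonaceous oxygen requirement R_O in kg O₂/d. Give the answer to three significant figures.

The observed yield is Y_obs = Y/(1 + k_d·θ_c) = 0.378 / (1 + 0.0793 × 11.2) = 0.378 / 1.888 = 0.2002 g VSS per g bCOD removed.
Substrate removed = Q·(S₀ − S) = 3420 m³/d × (1770 − 17.0) g/m³ = 6×10^6 g/d = 5995 kg/d.
Net sludge production P_X = 0.2002 × 5995 = 1200 kg VSS/d.
R_O = Q·ΔS − 1.42 P_X = 5995 − 1704 = 4291 kg O₂/d.

R_O ≈ 4290 kg O₂/d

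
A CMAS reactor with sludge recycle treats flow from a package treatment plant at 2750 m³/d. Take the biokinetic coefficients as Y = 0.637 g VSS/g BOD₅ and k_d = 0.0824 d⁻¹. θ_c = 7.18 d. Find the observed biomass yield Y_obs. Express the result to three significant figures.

Y_obs ≈ 0.400 g VSS/g BOD₅

Y_obs = Y / (1 + k_d θ_c) = 0.637 / (1 + 0.0824 × 7.18) = 0.637 / 1.592 = 0.4002.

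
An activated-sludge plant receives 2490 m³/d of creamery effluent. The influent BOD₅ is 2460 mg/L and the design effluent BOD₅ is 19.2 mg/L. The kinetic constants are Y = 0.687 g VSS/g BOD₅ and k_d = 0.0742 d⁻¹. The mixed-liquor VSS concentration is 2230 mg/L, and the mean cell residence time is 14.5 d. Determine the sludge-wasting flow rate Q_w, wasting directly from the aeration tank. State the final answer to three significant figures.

Q_w ≈ 902 m³/d

Steady-state biomass mass balance: V·X·(1 + k_d·θ_c) = Y·Q·(S₀ − S)·θ_c, so V = 0.687 × 2490 × (2460 − 19.2) × 14.5 / [2230 × (1 + 0.0742 × 14.5)] = 6.05×10^7 / 4629 = 13078 m³.
For wasting at MLVSS concentration, Q_w = V/θ_c = 13078/14.5 = 901.9 m³/d.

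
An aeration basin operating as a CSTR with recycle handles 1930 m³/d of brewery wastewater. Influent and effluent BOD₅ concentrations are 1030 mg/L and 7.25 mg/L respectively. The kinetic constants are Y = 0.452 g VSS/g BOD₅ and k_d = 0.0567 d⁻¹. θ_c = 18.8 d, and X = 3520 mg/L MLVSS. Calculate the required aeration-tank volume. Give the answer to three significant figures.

From the SRT design equation V = Y Q (S₀−S) θ_c / [X (1 + k_d θ_c)] = 0.452 × 1930 × (1030 − 7.25) × 18.8 / [3520 × (1 + 0.0567 × 18.8)] = 1.68×10^7 / 7272 = 2307 m³.

V ≈ 2310 m³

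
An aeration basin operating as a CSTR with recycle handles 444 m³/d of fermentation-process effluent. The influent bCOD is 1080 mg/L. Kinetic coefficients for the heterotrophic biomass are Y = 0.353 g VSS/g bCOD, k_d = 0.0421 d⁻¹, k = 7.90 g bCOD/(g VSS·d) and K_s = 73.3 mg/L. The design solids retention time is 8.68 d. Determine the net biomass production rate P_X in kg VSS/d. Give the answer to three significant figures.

P_X ≈ 123 kg VSS/d

For a completely mixed reactor with recycle the Lawrence–McCarty relation gives S = K_s·(1 + k_d·θ_c) / [θ_c·(Y·k − k_d) − 1] = 73.3 × (1 + 0.0421 × 8.68) / [8.68 × (0.353 × 7.90 − 0.0421) − 1] = 100.1 / 22.84 = 4.382 mg/L.
Y_obs = Y / (1 + k_d θ_c) = 0.353 / (1 + 0.0421 × 8.68) = 0.353 / 1.365 = 0.2585.
Mass of bCOD removed per day: Q(S₀ − S) = 444 × 1076 g/m³ = 477.6 kg/d.
So the net sludge growth is P_X = 0.2585 × 477.6 = 123.5 kg VSS/d.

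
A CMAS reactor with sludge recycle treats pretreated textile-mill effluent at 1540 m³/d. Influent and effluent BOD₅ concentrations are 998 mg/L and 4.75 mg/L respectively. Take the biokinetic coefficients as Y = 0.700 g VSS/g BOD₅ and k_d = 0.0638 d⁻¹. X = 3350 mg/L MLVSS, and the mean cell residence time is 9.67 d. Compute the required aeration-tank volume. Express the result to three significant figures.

From the SRT design equation V = Y Q (S₀−S) θ_c / [X (1 + k_d θ_c)] = 0.700 × 1540 × (998 − 4.75) × 9.67 / [3350 × (1 + 0.0638 × 9.67)] = 1.04×10^7 / 5417 = 1911 m³.

V ≈ 1910 m³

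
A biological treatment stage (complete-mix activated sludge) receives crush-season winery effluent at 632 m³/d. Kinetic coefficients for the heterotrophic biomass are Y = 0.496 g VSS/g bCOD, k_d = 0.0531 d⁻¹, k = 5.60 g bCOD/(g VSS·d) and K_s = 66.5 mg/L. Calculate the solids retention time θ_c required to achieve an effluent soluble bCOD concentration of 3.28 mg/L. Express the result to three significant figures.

At the target effluent, Y k S/(K_s+S) = 0.496×5.60×3.28/69.78 = 0.1306 d⁻¹.
1/θ_c = 0.1306 − 0.0531 = 0.07746 d⁻¹, so θ_c = 12.91 d.

θ_c ≈ 12.9 d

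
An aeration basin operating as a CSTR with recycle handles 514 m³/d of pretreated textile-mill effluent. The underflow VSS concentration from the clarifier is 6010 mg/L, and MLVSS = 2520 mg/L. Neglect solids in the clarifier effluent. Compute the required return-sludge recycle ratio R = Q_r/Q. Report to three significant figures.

Solids balance on the clarifier gives (1+R)X = R·X_r, so R = X/(X_r − X) = 2520 / (6010 − 2520) = 0.7221.

R ≈ 0.722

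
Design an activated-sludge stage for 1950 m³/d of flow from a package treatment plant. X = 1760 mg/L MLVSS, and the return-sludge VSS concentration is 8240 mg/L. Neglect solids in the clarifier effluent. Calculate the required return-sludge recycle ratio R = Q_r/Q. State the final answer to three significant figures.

R ≈ 0.272

Mass balance around the secondary clarifier (neglecting effluent solids): R = X / (X_r − X) = 1760 / (8240 − 1760) = 0.2716.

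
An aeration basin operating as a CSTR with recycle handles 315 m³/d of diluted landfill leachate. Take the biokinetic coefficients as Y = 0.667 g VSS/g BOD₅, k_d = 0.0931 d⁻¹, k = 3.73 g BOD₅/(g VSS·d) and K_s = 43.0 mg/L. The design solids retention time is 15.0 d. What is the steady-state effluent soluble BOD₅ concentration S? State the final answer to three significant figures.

For a completely mixed reactor with recycle the Lawrence–McCarty relation gives S = K_s·(1 + k_d·θ_c) / [θ_c·(Y·k − k_d) − 1] = 43.0 × (1 + 0.0931 × 15.0) / [15.0 × (0.667 × 3.73 − 0.0931) − 1] = 103.0 / 34.92 = 2.951 mg/L.

S ≈ 2.95 mg/L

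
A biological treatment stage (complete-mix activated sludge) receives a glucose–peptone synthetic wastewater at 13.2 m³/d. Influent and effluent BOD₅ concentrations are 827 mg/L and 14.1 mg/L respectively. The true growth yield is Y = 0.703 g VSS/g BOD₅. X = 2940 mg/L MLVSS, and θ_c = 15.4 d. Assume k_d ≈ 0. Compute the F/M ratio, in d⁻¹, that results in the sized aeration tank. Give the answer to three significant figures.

V·X = Y·Q·ΔS·θ_c gives V = 0.703 × 13.2 × (827 − 14.1) × 15.4 / 2940 = 39.51 m³.
Food-to-microorganism ratio F/M = Q S₀ / (V X) = 13.2 × 827 / (39.51 × 2940) = 0.09397 d⁻¹.

F/M ≈ 0.0940 d⁻¹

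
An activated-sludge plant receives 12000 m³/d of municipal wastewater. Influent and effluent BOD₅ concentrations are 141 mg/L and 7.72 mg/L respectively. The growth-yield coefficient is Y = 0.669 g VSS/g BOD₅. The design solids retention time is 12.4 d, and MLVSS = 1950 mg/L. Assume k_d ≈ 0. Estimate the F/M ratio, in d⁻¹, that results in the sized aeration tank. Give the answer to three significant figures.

V·X = Y·Q·ΔS·θ_c gives V = 0.669 × 12000 × (141 − 7.72) × 12.4 / 1950 = 6804 m³.
F/M = applied load / biomass = Q·S₀/(V·X) = 12000 × 141 / (6804 × 1950) = 0.1275 d⁻¹.

F/M ≈ 0.128 d⁻¹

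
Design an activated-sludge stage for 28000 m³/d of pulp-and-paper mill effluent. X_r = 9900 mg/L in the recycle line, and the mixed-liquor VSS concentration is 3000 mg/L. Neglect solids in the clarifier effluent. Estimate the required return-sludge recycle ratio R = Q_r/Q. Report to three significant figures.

R ≈ 0.435

R = Q_r/Q = X/(X_r − X) = 3000 / (9900 − 3000) = 0.4348.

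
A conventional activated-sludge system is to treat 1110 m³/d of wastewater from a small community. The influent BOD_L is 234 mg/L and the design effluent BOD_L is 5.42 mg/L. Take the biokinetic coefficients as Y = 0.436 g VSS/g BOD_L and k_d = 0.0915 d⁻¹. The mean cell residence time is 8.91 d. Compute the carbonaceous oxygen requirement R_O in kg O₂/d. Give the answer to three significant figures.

R_O ≈ 167 kg O₂/d

The observed yield is Y_obs = Y/(1 + k_d·θ_c) = 0.436 / (1 + 0.0915 × 8.91) = 0.436 / 1.815 = 0.2402 g VSS per g BOD_L removed.
Substrate removed = Q·(S₀ − S) = 1110 m³/d × (234 − 5.42) g/m³ = 2.54×10^5 g/d = 253.7 kg/d.
P_X = Y_obs·Q·(S₀ − S) = 0.2402 × 253.7 = 60.94 kg VSS/d.
R_O = Q·ΔS − 1.42 P_X = 253.7 − 86.54 = 167.2 kg O₂/d.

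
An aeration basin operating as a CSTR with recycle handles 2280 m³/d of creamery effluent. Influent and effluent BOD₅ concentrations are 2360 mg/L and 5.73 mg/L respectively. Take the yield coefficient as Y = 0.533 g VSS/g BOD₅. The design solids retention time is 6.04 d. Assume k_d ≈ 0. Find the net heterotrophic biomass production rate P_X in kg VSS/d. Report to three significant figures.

With endogenous decay neglected, the observed yield equals the true yield: Y_obs = Y = 0.533 g VSS/g BOD₅.
Mass of BOD₅ removed per day: Q(S₀ − S) = 2280 × 2354 g/m³ = 5368 kg/d.
Biomass produced: P_X = Y_obs·Q·ΔS = 0.5330 × 5368 ≈ 2861 kg VSS/d.

P_X ≈ 2860 kg VSS/d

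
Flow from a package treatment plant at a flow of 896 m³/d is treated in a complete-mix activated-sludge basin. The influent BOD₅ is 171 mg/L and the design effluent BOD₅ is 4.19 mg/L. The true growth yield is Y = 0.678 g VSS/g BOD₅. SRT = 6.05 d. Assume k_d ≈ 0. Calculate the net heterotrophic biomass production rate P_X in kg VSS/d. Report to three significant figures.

With endogenous decay neglected, the observed yield equals the true yield: Y_obs = Y = 0.678 g VSS/g BOD₅.
Q·(S₀ − S) = 896 × (171 − 4.19) × 10⁻³ = 149.5 kg/d removed.
P_X = Y_obs · Q(S₀ − S) = 0.6780 × 149.5 = 101.3 kg VSS/d.

P_X ≈ 101 kg VSS/d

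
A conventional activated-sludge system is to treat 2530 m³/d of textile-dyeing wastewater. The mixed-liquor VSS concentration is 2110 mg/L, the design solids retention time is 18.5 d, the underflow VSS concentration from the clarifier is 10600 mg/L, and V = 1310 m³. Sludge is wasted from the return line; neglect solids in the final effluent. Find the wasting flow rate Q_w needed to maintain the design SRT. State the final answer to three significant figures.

Q_w = (V·X)/(θ_c X_r) = 1310 × 2110 / (18.5 × 10600) = 14.10 m³/d.

Q_w ≈ 14.1 m³/d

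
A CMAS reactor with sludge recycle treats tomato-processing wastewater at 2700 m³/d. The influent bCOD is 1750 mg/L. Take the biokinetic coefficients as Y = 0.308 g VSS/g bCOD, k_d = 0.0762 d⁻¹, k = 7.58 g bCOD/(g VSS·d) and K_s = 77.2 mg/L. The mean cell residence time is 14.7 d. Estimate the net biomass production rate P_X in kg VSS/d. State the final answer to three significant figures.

P_X ≈ 684 kg VSS/d

From the Monod/SRT balance for a CMAS, S = K_s·(1+k_d θ_c)/[θ_c·(Y k − k_d) − 1] = 77.2 × (1 + 0.0762 × 14.7) / [14.7 × (0.308 × 7.58 − 0.0762) − 1] = 163.7 / 32.20 = 5.083 mg/L.
The observed yield is Y_obs = Y/(1 + k_d·θ_c) = 0.308 / (1 + 0.0762 × 14.7) = 0.308 / 2.120 = 0.1453 g VSS per g bCOD removed.
Mass of bCOD removed per day: Q(S₀ − S) = 2700 × 1745 g/m³ = 4711 kg/d.
Biomass produced: P_X = Y_obs·Q·ΔS = 0.1453 × 4711 ≈ 684.4 kg VSS/d.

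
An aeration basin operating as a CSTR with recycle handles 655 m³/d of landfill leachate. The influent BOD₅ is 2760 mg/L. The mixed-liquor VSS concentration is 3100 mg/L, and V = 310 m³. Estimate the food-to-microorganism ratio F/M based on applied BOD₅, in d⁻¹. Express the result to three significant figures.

F/M = applied load / biomass = Q·S₀/(V·X) = 655 × 2760 / (310.0 × 3100) = 1.881 d⁻¹.

F/M ≈ 1.88 d⁻¹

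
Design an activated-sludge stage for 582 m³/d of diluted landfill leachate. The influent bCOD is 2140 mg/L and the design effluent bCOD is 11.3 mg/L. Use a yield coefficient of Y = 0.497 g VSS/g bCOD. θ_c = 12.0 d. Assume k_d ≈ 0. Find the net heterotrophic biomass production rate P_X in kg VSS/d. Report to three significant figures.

No decay correction is needed, so Y_obs = Y = 0.497.
Substrate removed = Q·(S₀ − S) = 582 m³/d × (2140 − 11.3) g/m³ = 1.24×10^6 g/d = 1239 kg/d.
Biomass produced: P_X = Y_obs·Q·ΔS = 0.4970 × 1239 ≈ 615.7 kg VSS/d.

P_X ≈ 616 kg VSS/d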